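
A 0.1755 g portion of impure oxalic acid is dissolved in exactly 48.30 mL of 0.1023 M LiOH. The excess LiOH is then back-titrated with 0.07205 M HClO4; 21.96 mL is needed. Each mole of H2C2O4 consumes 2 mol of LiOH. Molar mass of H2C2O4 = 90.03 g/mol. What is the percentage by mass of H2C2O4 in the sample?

86.2%

Total n(LiOH) added = 0.1023 x 0.04830 = 0.004941 mol.
n(HClO4) used = 0.07205 x 0.02196 = 0.001582 mol, which equals the excess n(LiOH).
So n(LiOH) consumed by the sample = 0.004941 - 0.001582 = 0.003359 mol.
n(H2C2O4) = 0.003359 / 2 = 0.001679 mol.
mass H2C2O4 = 0.001679 x 90.03 = 0.1512 g, so %H2C2O4 = 0.1512/0.1755 x 100 = 86.2%.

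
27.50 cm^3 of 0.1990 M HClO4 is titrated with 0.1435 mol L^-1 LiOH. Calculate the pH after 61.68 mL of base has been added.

n(acid) = 0.1990 x 0.02750 = 0.005472 mol; n(LiOH) added = 0.1435 x 0.06168 = 0.008851 mol.
Base is in excess by 0.008851 - 0.005472 = 0.003379 mol in a total volume of 0.08918 L.
[OH^-] = 0.003379/0.08918 = 0.03788 M, so pOH = 1.42 and pH = 14.00 - 1.42 = 12.58.

12.58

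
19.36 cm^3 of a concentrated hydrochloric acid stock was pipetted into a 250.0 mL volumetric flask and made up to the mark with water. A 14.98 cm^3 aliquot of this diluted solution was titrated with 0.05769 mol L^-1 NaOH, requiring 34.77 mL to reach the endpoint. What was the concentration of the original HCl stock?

1.73 M

n(NaOH) = 0.05769 x 0.03477 = 0.002006 mol.
n(HCl) in the aliquot = 0.002006 mol.
[diluted HCl] = 0.002006 / 0.01498 = 0.1339 M.
Dilution factor = 250.0/19.36 = 12.91, so [stock] = 0.1339 x 12.91 = 1.73 M.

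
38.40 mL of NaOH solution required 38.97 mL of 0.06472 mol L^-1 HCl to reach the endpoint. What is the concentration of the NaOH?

n(HCl) delivered = 0.06472 x 0.03897 = 0.002522 mol.
For a 1:1 reaction, n(NaOH) = 0.002522 mol.
[NaOH] = 0.002522 mol / 0.03840 L = 0.0657 M.

0.0657 M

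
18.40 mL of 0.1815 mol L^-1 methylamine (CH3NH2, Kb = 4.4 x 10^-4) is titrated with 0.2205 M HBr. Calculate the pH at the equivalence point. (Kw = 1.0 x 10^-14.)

5.82

n(CH3NH2) = 0.1815 x 0.01840 = 0.003340 mol; V(HBr) at equivalence = 0.003340/0.2205 = 0.01515 L.
At equivalence the base is fully converted to CH3NH3+; total volume = 0.03355 L, so [CH3NH3+] = 0.003340/0.03355 = 0.09955 M.
Ka(CH3NH3+) = Kw/Kb = 1.0e-14 / 4.4 x 10^-4 = 2.27e-11.
[H^+] = sqrt(Ka x [CH3NH3+]) = sqrt(2.27e-11 x 0.09955) = 1.50e-6 M.
pH = -log(1.50e-6) = 5.82.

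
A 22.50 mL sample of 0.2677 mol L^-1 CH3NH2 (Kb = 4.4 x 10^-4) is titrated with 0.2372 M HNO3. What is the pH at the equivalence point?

5.77

n(CH3NH2) = 0.2677 x 0.02250 = 0.006023 mol; V(HNO3) at equivalence = 0.006023/0.2372 = 0.02539 L.
At equivalence the base is fully converted to CH3NH3+; total volume = 0.04789 L, so [CH3NH3+] = 0.006023/0.04789 = 0.1258 M.
Ka(CH3NH3+) = Kw/Kb = 1.0e-14 / 4.4 x 10^-4 = 2.27e-11.
[H^+] = sqrt(Ka x [CH3NH3+]) = sqrt(2.27e-11 x 0.1258) = 1.69e-6 M.
pH = -log(1.69e-6) = 5.77.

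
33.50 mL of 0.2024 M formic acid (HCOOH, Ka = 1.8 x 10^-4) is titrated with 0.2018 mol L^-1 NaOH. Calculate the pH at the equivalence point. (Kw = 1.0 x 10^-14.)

8.37

n(HCOOH) = 0.2024 x 0.03350 = 0.006780 mol; V(NaOH) at equivalence = 0.006780/0.2018 = 0.03360 L.
At equivalence all the acid is converted to HCOO-; total volume = 0.03350 + 0.03360 = 0.06710 L, so [HCOO-] = 0.006780/0.06710 = 0.1010 M.
Kb = Kw/Ka = 1.0e-14 / 1.8 x 10^-4 = 5.56e-11.
[OH^-] = sqrt(Kb x [HCOO-]) = sqrt(5.56e-11 x 0.1010) = 2.37e-6 M.
pOH = 5.63, so pH = 14.00 - 5.63 = 8.37.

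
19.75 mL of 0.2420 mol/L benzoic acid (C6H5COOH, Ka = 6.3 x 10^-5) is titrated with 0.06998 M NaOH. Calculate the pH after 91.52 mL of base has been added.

12.16

n(acid) = 0.2420 x 0.01975 = 0.004779 mol; n(NaOH) added = 0.06998 x 0.09152 = 0.006405 mol.
Base is in excess by 0.006405 - 0.004779 = 0.001625 mol in a total volume of 0.1113 L.
[OH^-] = 0.001625/0.1113 = 0.01460 M, so pOH = 1.84 and pH = 14.00 - 1.84 = 12.16.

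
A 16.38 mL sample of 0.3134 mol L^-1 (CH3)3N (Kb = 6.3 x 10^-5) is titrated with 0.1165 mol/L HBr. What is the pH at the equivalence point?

5.44

n((CH3)3N) = 0.3134 x 0.01638 = 0.005133 mol; V(HBr) at equivalence = 0.005133/0.1165 = 0.04406 L.
At equivalence the base is fully converted to (CH3)3NH+; total volume = 0.06044 L, so [(CH3)3NH+] = 0.005133/0.06044 = 0.08493 M.
Ka((CH3)3NH+) = Kw/Kb = 1.0e-14 / 6.3 x 10^-5 = 1.59e-10.
[H^+] = sqrt(Ka x [(CH3)3NH+]) = sqrt(1.59e-10 x 0.08493) = 3.67e-6 M.
pH = -log(3.67e-6) = 5.44.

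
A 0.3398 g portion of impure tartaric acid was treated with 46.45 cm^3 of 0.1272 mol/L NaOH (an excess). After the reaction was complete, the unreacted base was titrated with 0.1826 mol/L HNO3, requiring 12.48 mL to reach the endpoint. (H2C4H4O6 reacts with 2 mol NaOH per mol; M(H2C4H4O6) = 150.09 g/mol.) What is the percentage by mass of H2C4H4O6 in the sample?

Total n(NaOH) added = 0.1272 x 0.04645 = 0.005908 mol.
n(HNO3) used = 0.1826 x 0.01248 = 0.002279 mol, which equals the excess n(NaOH).
So n(NaOH) consumed by the sample = 0.005908 - 0.002279 = 0.003630 mol.
n(H2C4H4O6) = 0.003630 / 2 = 0.001815 mol.
mass H2C4H4O6 = 0.001815 x 150.09 = 0.2724 g, so %H2C4H4O6 = 0.2724/0.3398 x 100 = 80.2%.

80.2%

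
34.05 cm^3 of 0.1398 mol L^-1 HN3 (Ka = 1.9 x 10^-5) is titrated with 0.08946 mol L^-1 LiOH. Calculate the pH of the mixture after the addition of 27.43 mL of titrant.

4.75

Initial n(HN3) = 0.1398 x 0.03405 = 0.004760 mol.
n(LiOH) added = 0.08946 x 0.02743 = 0.002454 mol, converting that many moles of HN3 to N3-.
Remaining n(HN3) = 0.002306 mol; n(N3-) = 0.002454 mol.
By Henderson-Hasselbalch, pH = pKa + log([A^-]/[HA]) = 4.72 + log(0.002454/0.002306) = 4.72 + (+0.03) = 4.75.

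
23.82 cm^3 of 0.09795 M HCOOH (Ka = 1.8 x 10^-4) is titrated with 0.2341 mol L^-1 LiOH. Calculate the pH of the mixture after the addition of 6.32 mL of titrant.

3.98

Initial n(HCOOH) = 0.09795 x 0.02382 = 0.002333 mol.
n(LiOH) added = 0.2341 x 0.006320 = 0.001480 mol, converting that many moles of HCOOH to HCOO-.
Remaining n(HCOOH) = 0.0008537 mol; n(HCOO-) = 0.001480 mol.
By Henderson-Hasselbalch, pH = pKa + log([A^-]/[HA]) = 3.74 + log(0.001480/0.0008537) = 3.74 + (+0.24) = 3.98.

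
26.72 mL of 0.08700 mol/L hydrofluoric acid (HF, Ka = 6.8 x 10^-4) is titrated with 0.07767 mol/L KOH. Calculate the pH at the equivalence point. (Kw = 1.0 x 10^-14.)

7.89

n(HF) = 0.08700 x 0.02672 = 0.002325 mol; V(KOH) at equivalence = 0.002325/0.07767 = 0.02993 L.
At equivalence all the acid is converted to F-; total volume = 0.02672 + 0.02993 = 0.05665 L, so [F-] = 0.002325/0.05665 = 0.04104 M.
Kb = Kw/Ka = 1.0e-14 / 6.8 x 10^-4 = 1.47e-11.
[OH^-] = sqrt(Kb x [F-]) = sqrt(1.47e-11 x 0.04104) = 7.77e-7 M.
pOH = 6.11, so pH = 14.00 - 6.11 = 7.89.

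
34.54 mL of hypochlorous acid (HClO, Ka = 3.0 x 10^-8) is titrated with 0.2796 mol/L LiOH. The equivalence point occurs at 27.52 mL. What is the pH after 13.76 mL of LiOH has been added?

13.76 mL is exactly half the equivalence volume (27.52/2), i.e. the half-equivalence point.
There, n(HA) = n(A^-), so pH = pKa = -log(3.0 x 10^-8) = 7.52.

7.52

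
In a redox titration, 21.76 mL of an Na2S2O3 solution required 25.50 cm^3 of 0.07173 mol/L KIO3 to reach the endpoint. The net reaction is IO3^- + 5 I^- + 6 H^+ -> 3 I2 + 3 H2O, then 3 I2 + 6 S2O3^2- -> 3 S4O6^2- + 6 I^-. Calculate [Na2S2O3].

n(KIO3) = 0.07173 x 0.02550 = 0.001829 mol.
From the balanced equation, 1 mol KIO3 reacts with 6 mol Na2S2O3, so n(Na2S2O3) = 0.001829 x 6/1 = 0.01097 mol.
[Na2S2O3] = 0.01097 / 0.02176 L = 0.504 M.

0.504 M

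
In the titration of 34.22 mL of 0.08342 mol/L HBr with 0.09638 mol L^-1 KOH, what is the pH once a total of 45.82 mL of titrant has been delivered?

12.29

n(acid) = 0.08342 x 0.03422 = 0.002855 mol; n(KOH) added = 0.09638 x 0.04582 = 0.004416 mol.
Base is in excess by 0.004416 - 0.002855 = 0.001561 mol in a total volume of 0.08004 L.
[OH^-] = 0.001561/0.08004 = 0.01951 M, so pOH = 1.71 and pH = 14.00 - 1.71 = 12.29.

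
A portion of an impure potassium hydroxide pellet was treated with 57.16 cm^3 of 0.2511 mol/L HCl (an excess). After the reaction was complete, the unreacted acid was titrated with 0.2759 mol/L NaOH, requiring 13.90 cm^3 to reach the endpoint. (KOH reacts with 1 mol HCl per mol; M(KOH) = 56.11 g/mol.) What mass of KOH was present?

Total n(HCl) added = 0.2511 x 0.05716 = 0.01435 mol.
n(NaOH) used = 0.2759 x 0.01390 = 0.003835 mol, which equals the excess n(HCl).
So n(HCl) consumed by the sample = 0.01435 - 0.003835 = 0.01052 mol.
n(KOH) = 0.01052 / 1 = 0.01052 mol.
mass = 0.01052 mol x 56.11 g/mol = 0.590 g.

0.590 g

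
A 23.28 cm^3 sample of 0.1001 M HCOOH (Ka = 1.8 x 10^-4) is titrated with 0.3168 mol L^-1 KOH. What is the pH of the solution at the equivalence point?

n(HCOOH) = 0.1001 x 0.02328 = 0.002330 mol; V(KOH) at equivalence = 0.002330/0.3168 = 0.007356 L.
At equivalence all the acid is converted to HCOO-; total volume = 0.02328 + 0.007356 = 0.03064 L, so [HCOO-] = 0.002330/0.03064 = 0.07607 M.
Kb = Kw/Ka = 1.0e-14 / 1.8 x 10^-4 = 5.56e-11.
[OH^-] = sqrt(Kb x [HCOO-]) = sqrt(5.56e-11 x 0.07607) = 2.06e-6 M.
pOH = 5.69, so pH = 14.00 - 5.69 = 8.31.

8.31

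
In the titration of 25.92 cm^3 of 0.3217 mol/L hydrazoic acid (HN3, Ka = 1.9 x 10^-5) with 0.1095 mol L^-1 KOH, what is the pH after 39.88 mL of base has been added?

4.76

Initial n(HN3) = 0.3217 x 0.02592 = 0.008338 mol.
n(KOH) added = 0.1095 x 0.03988 = 0.004367 mol, converting that many moles of HN3 to N3-.
Remaining n(HN3) = 0.003972 mol; n(N3-) = 0.004367 mol.
By Henderson-Hasselbalch, pH = pKa + log([A^-]/[HA]) = 4.72 + log(0.004367/0.003972) = 4.72 + (+0.04) = 4.76.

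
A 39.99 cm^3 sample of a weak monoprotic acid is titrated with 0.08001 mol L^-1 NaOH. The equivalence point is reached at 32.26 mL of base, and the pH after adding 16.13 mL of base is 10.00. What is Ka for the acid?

1.0 x 10^-10

16.13 mL is half of the equivalence volume, so this is the half-equivalence point where [HA] = [A^-].
At half-equivalence pH = pKa, so pKa = 10.00.
Ka = 10^(-10.00) = 1.0 x 10^-10.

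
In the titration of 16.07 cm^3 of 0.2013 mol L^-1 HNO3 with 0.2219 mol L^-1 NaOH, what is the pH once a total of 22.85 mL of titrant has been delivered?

n(acid) = 0.2013 x 0.01607 = 0.003235 mol; n(NaOH) added = 0.2219 x 0.02285 = 0.005070 mol.
Base is in excess by 0.005070 - 0.003235 = 0.001836 mol in a total volume of 0.03892 L.
[OH^-] = 0.001836/0.03892 = 0.04716 M, so pOH = 1.33 and pH = 14.00 - 1.33 = 12.67.

12.67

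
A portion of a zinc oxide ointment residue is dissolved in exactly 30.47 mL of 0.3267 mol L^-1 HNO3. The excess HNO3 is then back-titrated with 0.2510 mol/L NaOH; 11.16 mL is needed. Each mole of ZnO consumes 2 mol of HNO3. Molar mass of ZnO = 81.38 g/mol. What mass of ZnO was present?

Total n(HNO3) added = 0.3267 x 0.03047 = 0.009955 mol.
n(NaOH) used = 0.2510 x 0.01116 = 0.002801 mol, which equals the excess n(HNO3).
So n(HNO3) consumed by the sample = 0.009955 - 0.002801 = 0.007153 mol.
n(ZnO) = 0.007153 / 2 = 0.003577 mol.
mass = 0.003577 mol x 81.38 g/mol = 0.291 g.

0.291 g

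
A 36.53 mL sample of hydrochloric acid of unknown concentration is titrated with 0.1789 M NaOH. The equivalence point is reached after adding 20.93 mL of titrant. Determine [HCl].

0.103 M

n(NaOH) delivered = 0.1789 x 0.02093 = 0.003744 mol.
For a 1:1 reaction, n(HCl) = 0.003744 mol.
[HCl] = 0.003744 mol / 0.03653 L = 0.103 M.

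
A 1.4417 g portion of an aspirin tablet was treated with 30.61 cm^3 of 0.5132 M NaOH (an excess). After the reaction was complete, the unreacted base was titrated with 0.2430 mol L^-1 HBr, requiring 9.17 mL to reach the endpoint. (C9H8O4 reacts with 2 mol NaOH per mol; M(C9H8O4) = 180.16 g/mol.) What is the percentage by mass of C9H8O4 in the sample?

84.2%

Total n(NaOH) added = 0.5132 x 0.03061 = 0.01571 mol.
n(HBr) used = 0.2430 x 0.009170 = 0.002228 mol, which equals the excess n(NaOH).
So n(NaOH) consumed by the sample = 0.01571 - 0.002228 = 0.01348 mol.
n(C9H8O4) = 0.01348 / 2 = 0.006740 mol.
mass C9H8O4 = 0.006740 x 180.16 = 1.214 g, so %C9H8O4 = 1.214/1.4417 x 100 = 84.2%.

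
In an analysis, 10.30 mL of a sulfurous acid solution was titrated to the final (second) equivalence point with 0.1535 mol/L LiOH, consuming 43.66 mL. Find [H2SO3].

0.325 M

n(LiOH) = 0.1535 x 0.04366 = 0.006702 mol.
At the final (second) equivalence point, 2 mol OH^- react per mol H2SO3, so n(H2SO3) = 0.006702 / 2 = 0.003351 mol.
[H2SO3] = 0.003351 / 0.01030 L = 0.325 M.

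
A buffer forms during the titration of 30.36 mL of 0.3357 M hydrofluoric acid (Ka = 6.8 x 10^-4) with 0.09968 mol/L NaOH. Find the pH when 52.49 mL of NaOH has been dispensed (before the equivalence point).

3.19

Initial n(HF) = 0.3357 x 0.03036 = 0.01019 mol.
n(NaOH) added = 0.09968 x 0.05249 = 0.005232 mol, converting that many moles of HF to F-.
Remaining n(HF) = 0.004960 mol; n(F-) = 0.005232 mol.
By Henderson-Hasselbalch, pH = pKa + log([A^-]/[HA]) = 3.17 + log(0.005232/0.004960) = 3.17 + (+0.02) = 3.19.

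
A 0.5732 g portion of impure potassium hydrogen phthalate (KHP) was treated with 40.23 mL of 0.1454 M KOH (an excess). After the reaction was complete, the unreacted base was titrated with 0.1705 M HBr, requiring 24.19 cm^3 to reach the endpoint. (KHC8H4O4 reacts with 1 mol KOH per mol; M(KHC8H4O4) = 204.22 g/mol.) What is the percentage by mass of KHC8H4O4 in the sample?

61.5%

Total n(KOH) added = 0.1454 x 0.04023 = 0.005849 mol.
n(HBr) used = 0.1705 x 0.02419 = 0.004124 mol, which equals the excess n(KOH).
So n(KOH) consumed by the sample = 0.005849 - 0.004124 = 0.001725 mol.
n(KHC8H4O4) = 0.001725 / 1 = 0.001725 mol.
mass KHC8H4O4 = 0.001725 x 204.22 = 0.3523 g, so %KHC8H4O4 = 0.3523/0.5732 x 100 = 61.5%.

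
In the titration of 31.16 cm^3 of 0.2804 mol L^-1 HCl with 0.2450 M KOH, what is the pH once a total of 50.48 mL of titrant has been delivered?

12.65

n(acid) = 0.2804 x 0.03116 = 0.008737 mol; n(KOH) added = 0.2450 x 0.05048 = 0.01237 mol.
Base is in excess by 0.01237 - 0.008737 = 0.003630 mol in a total volume of 0.08164 L.
[OH^-] = 0.003630/0.08164 = 0.04447 M, so pOH = 1.35 and pH = 14.00 - 1.35 = 12.65.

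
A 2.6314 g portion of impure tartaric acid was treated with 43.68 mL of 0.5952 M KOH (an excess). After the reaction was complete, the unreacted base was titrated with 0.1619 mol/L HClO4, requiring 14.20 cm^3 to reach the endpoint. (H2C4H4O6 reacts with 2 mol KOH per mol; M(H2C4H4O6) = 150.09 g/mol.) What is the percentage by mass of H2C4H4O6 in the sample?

Total n(KOH) added = 0.5952 x 0.04368 = 0.02600 mol.
n(HClO4) used = 0.1619 x 0.01420 = 0.002299 mol, which equals the excess n(KOH).
So n(KOH) consumed by the sample = 0.02600 - 0.002299 = 0.02370 mol.
n(H2C4H4O6) = 0.02370 / 2 = 0.01185 mol.
mass H2C4H4O6 = 0.01185 x 150.09 = 1.779 g, so %H2C4H4O6 = 1.779/2.6314 x 100 = 67.6%.

67.6%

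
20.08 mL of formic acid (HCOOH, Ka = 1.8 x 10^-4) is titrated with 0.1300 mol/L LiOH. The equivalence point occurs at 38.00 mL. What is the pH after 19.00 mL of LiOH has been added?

3.74

19.00 mL is exactly half the equivalence volume (38.00/2), i.e. the half-equivalence point.
There, n(HA) = n(A^-), so pH = pKa = -log(1.8 x 10^-4) = 3.74.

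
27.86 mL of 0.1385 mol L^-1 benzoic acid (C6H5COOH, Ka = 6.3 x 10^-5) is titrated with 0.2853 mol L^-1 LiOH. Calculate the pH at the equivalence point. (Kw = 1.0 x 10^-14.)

8.59

n(C6H5COOH) = 0.1385 x 0.02786 = 0.003859 mol; V(LiOH) at equivalence = 0.003859/0.2853 = 0.01352 L.
At equivalence all the acid is converted to C6H5COO-; total volume = 0.02786 + 0.01352 = 0.04138 L, so [C6H5COO-] = 0.003859/0.04138 = 0.09324 M.
Kb = Kw/Ka = 1.0e-14 / 6.3 x 10^-5 = 1.59e-10.
[OH^-] = sqrt(Kb x [C6H5COO-]) = sqrt(1.59e-10 x 0.09324) = 3.85e-6 M.
pOH = 5.41, so pH = 14.00 - 5.41 = 8.59.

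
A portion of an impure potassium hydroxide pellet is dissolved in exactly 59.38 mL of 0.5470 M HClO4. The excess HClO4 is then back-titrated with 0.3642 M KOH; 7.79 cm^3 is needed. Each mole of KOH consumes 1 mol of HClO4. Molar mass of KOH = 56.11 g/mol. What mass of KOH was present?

Total n(HClO4) added = 0.5470 x 0.05938 = 0.03248 mol.
n(KOH) used = 0.3642 x 0.007790 = 0.002837 mol, which equals the excess n(HClO4).
So n(HClO4) consumed by the sample = 0.03248 - 0.002837 = 0.02964 mol.
n(KOH) = 0.02964 / 1 = 0.02964 mol.
mass = 0.02964 mol x 56.11 g/mol = 1.66 g.

1.66 g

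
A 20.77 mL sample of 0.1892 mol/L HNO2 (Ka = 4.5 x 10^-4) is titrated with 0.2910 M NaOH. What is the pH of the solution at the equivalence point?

n(HNO2) = 0.1892 x 0.02077 = 0.003930 mol; V(NaOH) at equivalence = 0.003930/0.2910 = 0.01350 L.
At equivalence all the acid is converted to NO2-; total volume = 0.02077 + 0.01350 = 0.03427 L, so [NO2-] = 0.003930/0.03427 = 0.1147 M.
Kb = Kw/Ka = 1.0e-14 / 4.5 x 10^-4 = 2.22e-11.
[OH^-] = sqrt(Kb x [NO2-]) = sqrt(2.22e-11 x 0.1147) = 1.60e-6 M.
pOH = 5.80, so pH = 14.00 - 5.80 = 8.20.

8.20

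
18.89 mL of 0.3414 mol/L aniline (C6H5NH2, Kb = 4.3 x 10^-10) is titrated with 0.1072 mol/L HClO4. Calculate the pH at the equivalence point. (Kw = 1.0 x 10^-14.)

n(C6H5NH2) = 0.3414 x 0.01889 = 0.006449 mol; V(HClO4) at equivalence = 0.006449/0.1072 = 0.06016 L.
At equivalence the base is fully converted to C6H5NH3+; total volume = 0.07905 L, so [C6H5NH3+] = 0.006449/0.07905 = 0.08158 M.
Ka(C6H5NH3+) = Kw/Kb = 1.0e-14 / 4.3 x 10^-10 = 2.33e-5.
[H^+] = sqrt(Ka x [C6H5NH3+]) = sqrt(2.33e-5 x 0.08158) = 0.00138 M.
pH = -log(0.00138) = 2.86.

2.86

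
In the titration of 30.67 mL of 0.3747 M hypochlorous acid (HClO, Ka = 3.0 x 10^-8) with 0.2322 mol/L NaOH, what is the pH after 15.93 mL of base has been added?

7.20

Initial n(HClO) = 0.3747 x 0.03067 = 0.01149 mol.
n(NaOH) added = 0.2322 x 0.01593 = 0.003699 mol, converting that many moles of HClO to ClO-.
Remaining n(HClO) = 0.007793 mol; n(ClO-) = 0.003699 mol.
By Henderson-Hasselbalch, pH = pKa + log([A^-]/[HA]) = 7.52 + log(0.003699/0.007793) = 7.52 + (-0.32) = 7.20.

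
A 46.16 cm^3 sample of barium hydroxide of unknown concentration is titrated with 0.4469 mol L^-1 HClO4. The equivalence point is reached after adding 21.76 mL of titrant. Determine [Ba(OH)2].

0.105 M

n(HClO4) delivered = 0.4469 x 0.02176 = 0.009725 mol.
The reaction is 1 Ba(OH)2 + 2 HClO4, so n(Ba(OH)2) = 0.009725 x 1/2 = 0.004862 mol.
[Ba(OH)2] = 0.004862 mol / 0.04616 L = 0.105 M.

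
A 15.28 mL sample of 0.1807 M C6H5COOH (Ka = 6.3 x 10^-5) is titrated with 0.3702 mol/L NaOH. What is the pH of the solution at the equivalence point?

8.64

n(C6H5COOH) = 0.1807 x 0.01528 = 0.002761 mol; V(NaOH) at equivalence = 0.002761/0.3702 = 0.007458 L.
At equivalence all the acid is converted to C6H5COO-; total volume = 0.01528 + 0.007458 = 0.02274 L, so [C6H5COO-] = 0.002761/0.02274 = 0.1214 M.
Kb = Kw/Ka = 1.0e-14 / 6.3 x 10^-5 = 1.59e-10.
[OH^-] = sqrt(Kb x [C6H5COO-]) = sqrt(1.59e-10 x 0.1214) = 4.39e-6 M.
pOH = 5.36, so pH = 14.00 - 5.36 = 8.64.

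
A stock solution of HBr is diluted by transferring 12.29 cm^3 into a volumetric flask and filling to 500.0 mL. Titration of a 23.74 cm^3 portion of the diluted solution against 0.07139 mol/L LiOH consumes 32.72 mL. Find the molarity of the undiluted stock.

4.00 M

n(LiOH) = 0.07139 x 0.03272 = 0.002336 mol.
n(HBr) in the aliquot = 0.002336 mol.
[diluted HBr] = 0.002336 / 0.02374 = 0.09839 M.
Dilution factor = 500.0/12.29 = 40.68, so [stock] = 0.09839 x 40.68 = 4.00 M.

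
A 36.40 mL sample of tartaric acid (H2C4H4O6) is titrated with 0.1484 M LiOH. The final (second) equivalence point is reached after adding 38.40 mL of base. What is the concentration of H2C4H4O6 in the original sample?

n(LiOH) = 0.1484 x 0.03840 = 0.005699 mol.
At the final (second) equivalence point, 2 mol OH^- react per mol H2C4H4O6, so n(H2C4H4O6) = 0.005699 / 2 = 0.002849 mol.
[H2C4H4O6] = 0.002849 / 0.03640 L = 0.0783 M.

0.0783 M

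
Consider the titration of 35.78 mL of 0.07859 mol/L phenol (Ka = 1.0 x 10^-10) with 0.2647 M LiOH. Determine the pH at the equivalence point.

11.39

n(C6H5OH) = 0.07859 x 0.03578 = 0.002812 mol; V(LiOH) at equivalence = 0.002812/0.2647 = 0.01062 L.
At equivalence all the acid is converted to C6H5O-; total volume = 0.03578 + 0.01062 = 0.04640 L, so [C6H5O-] = 0.002812/0.04640 = 0.06060 M.
Kb = Kw/Ka = 1.0e-14 / 1.0 x 10^-10 = 0.000100.
[OH^-] = sqrt(Kb x [C6H5O-]) = sqrt(0.000100 x 0.06060) = 0.00246 M.
pOH = 2.61, so pH = 14.00 - 2.61 = 11.39.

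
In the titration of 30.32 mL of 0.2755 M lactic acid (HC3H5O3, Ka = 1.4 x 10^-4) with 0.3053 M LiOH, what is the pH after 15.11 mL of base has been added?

3.94

Initial n(HC3H5O3) = 0.2755 x 0.03032 = 0.008353 mol.
n(LiOH) added = 0.3053 x 0.01511 = 0.004613 mol, converting that many moles of HC3H5O3 to C3H5O3-.
Remaining n(HC3H5O3) = 0.003740 mol; n(C3H5O3-) = 0.004613 mol.
By Henderson-Hasselbalch, pH = pKa + log([A^-]/[HA]) = 3.85 + log(0.004613/0.003740) = 3.85 + (+0.09) = 3.94.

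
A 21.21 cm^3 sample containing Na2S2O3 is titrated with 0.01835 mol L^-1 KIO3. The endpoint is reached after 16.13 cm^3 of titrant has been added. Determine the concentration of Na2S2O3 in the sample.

0.0837 M

n(KIO3) = 0.01835 x 0.01613 = 0.0002960 mol.
From the balanced equation, 1 mol KIO3 reacts with 6 mol Na2S2O3, so n(Na2S2O3) = 0.0002960 x 6/1 = 0.001776 mol.
[Na2S2O3] = 0.001776 / 0.02121 L = 0.0837 M.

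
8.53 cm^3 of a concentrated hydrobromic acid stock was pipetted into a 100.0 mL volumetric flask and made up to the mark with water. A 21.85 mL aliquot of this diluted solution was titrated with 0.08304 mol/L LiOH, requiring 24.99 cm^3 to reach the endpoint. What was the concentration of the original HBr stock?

1.11 M

n(LiOH) = 0.08304 x 0.02499 = 0.002075 mol.
n(HBr) in the aliquot = 0.002075 mol.
[diluted HBr] = 0.002075 / 0.02185 = 0.09497 M.
Dilution factor = 100.0/8.530 = 11.72, so [stock] = 0.09497 x 11.72 = 1.11 M.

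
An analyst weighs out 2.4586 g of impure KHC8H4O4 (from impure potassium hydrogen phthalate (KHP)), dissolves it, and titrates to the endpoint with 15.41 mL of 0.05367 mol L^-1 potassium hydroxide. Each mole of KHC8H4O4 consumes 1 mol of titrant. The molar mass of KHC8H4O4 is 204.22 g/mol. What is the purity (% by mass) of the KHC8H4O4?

6.87%

n(KOH) = 0.05367 x 0.01541 = 0.0008271 mol.
n(KHC8H4O4) = 0.0008271 / 1 = 0.0008271 mol.
mass of KHC8H4O4 = 0.0008271 x 204.22 = 0.1689 g.
% purity = 0.1689 / 2.4586 x 100 = 6.87%.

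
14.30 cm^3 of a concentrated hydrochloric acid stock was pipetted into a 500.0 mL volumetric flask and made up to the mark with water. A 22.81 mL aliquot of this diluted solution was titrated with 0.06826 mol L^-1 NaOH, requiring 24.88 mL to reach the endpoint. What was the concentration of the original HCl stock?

2.60 M

n(NaOH) = 0.06826 x 0.02488 = 0.001698 mol.
n(HCl) in the aliquot = 0.001698 mol.
[diluted HCl] = 0.001698 / 0.02281 = 0.07445 M.
Dilution factor = 500.0/14.30 = 34.97, so [stock] = 0.07445 x 34.97 = 2.60 M.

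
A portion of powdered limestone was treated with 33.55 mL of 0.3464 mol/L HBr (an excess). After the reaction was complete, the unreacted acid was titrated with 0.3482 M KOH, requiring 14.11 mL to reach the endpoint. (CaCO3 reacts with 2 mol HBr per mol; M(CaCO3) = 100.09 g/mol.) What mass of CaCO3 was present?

Total n(HBr) added = 0.3464 x 0.03355 = 0.01162 mol.
n(KOH) used = 0.3482 x 0.01411 = 0.004913 mol, which equals the excess n(HBr).
So n(HBr) consumed by the sample = 0.01162 - 0.004913 = 0.006709 mol.
n(CaCO3) = 0.006709 / 2 = 0.003354 mol.
mass = 0.003354 mol x 100.09 g/mol = 0.336 g.

0.336 g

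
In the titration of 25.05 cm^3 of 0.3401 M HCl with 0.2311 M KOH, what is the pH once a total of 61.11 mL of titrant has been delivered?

12.81

n(acid) = 0.3401 x 0.02505 = 0.008520 mol; n(KOH) added = 0.2311 x 0.06111 = 0.01412 mol.
Base is in excess by 0.01412 - 0.008520 = 0.005603 mol in a total volume of 0.08616 L.
[OH^-] = 0.005603/0.08616 = 0.06503 M, so pOH = 1.19 and pH = 14.00 - 1.19 = 12.81.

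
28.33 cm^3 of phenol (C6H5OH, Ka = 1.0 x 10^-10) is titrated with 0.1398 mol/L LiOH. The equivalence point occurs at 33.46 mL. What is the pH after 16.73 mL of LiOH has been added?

16.73 mL is exactly half the equivalence volume (33.46/2), i.e. the half-equivalence point.
There, n(HA) = n(A^-), so pH = pKa = -log(1.0 x 10^-10) = 10.00.

10.00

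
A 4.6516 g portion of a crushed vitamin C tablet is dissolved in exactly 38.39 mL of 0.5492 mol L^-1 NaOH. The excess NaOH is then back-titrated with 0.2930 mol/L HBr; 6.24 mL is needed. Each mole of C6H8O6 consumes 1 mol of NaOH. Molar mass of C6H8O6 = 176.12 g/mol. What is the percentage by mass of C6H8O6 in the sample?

72.9%

Total n(NaOH) added = 0.5492 x 0.03839 = 0.02108 mol.
n(HBr) used = 0.2930 x 0.006240 = 0.001828 mol, which equals the excess n(NaOH).
So n(NaOH) consumed by the sample = 0.02108 - 0.001828 = 0.01926 mol.
n(C6H8O6) = 0.01926 / 1 = 0.01926 mol.
mass C6H8O6 = 0.01926 x 176.12 = 3.391 g, so %C6H8O6 = 3.391/4.6516 x 100 = 72.9%.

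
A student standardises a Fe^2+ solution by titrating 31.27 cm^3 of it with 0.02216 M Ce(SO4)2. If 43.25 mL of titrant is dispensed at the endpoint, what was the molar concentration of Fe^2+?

0.0306 M

n(Ce(SO4)2) = 0.02216 x 0.04325 = 0.0009584 mol.
From the balanced equation, 1 mol Ce(SO4)2 reacts with 1 mol Fe^2+, so n(Fe^2+) = 0.0009584 x 1/1 = 0.0009584 mol.
[Fe^2+] = 0.0009584 / 0.03127 L = 0.0306 M.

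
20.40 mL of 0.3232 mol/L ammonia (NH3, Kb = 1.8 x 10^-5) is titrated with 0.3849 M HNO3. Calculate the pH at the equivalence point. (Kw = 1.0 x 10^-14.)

n(NH3) = 0.3232 x 0.02040 = 0.006593 mol; V(HNO3) at equivalence = 0.006593/0.3849 = 0.01713 L.
At equivalence the base is fully converted to NH4+; total volume = 0.03753 L, so [NH4+] = 0.006593/0.03753 = 0.1757 M.
Ka(NH4+) = Kw/Kb = 1.0e-14 / 1.8 x 10^-5 = 5.56e-10.
[H^+] = sqrt(Ka x [NH4+]) = sqrt(5.56e-10 x 0.1757) = 9.88e-6 M.
pH = -log(9.88e-6) = 5.01.

5.01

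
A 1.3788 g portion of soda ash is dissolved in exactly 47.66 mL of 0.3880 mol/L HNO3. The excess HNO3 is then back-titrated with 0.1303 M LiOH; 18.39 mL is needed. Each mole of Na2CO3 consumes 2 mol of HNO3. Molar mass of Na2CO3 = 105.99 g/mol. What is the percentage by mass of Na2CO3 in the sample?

Total n(HNO3) added = 0.3880 x 0.04766 = 0.01849 mol.
n(LiOH) used = 0.1303 x 0.01839 = 0.002396 mol, which equals the excess n(HNO3).
So n(HNO3) consumed by the sample = 0.01849 - 0.002396 = 0.01610 mol.
n(Na2CO3) = 0.01610 / 2 = 0.008048 mol.
mass Na2CO3 = 0.008048 x 105.99 = 0.8530 g, so %Na2CO3 = 0.8530/1.3788 x 100 = 61.9%.

61.9%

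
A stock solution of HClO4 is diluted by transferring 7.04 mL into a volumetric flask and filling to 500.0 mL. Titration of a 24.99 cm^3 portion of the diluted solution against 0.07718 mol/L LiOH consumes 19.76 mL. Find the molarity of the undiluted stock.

n(LiOH) = 0.07718 x 0.01976 = 0.001525 mol.
n(HClO4) in the aliquot = 0.001525 mol.
[diluted HClO4] = 0.001525 / 0.02499 = 0.06103 M.
Dilution factor = 500.0/7.040 = 71.02, so [stock] = 0.06103 x 71.02 = 4.33 M.

4.33 M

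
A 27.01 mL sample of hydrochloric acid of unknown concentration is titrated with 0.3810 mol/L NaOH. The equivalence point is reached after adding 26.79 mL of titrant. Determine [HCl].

n(NaOH) delivered = 0.3810 x 0.02679 = 0.01021 mol.
For a 1:1 reaction, n(HCl) = 0.01021 mol.
[HCl] = 0.01021 mol / 0.02701 L = 0.378 M.

0.378 M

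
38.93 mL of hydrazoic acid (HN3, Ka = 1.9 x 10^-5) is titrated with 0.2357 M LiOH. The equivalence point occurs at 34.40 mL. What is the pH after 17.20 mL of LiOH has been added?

4.72

17.20 mL is exactly half the equivalence volume (34.40/2), i.e. the half-equivalence point.
There, n(HA) = n(A^-), so pH = pKa = -log(1.9 x 10^-5) = 4.72.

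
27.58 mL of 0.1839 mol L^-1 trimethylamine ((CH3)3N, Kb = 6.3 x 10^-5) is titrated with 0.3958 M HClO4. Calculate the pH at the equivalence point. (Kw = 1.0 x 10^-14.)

n((CH3)3N) = 0.1839 x 0.02758 = 0.005072 mol; V(HClO4) at equivalence = 0.005072/0.3958 = 0.01281 L.
At equivalence the base is fully converted to (CH3)3NH+; total volume = 0.04039 L, so [(CH3)3NH+] = 0.005072/0.04039 = 0.1256 M.
Ka((CH3)3NH+) = Kw/Kb = 1.0e-14 / 6.3 x 10^-5 = 1.59e-10.
[H^+] = sqrt(Ka x [(CH3)3NH+]) = sqrt(1.59e-10 x 0.1256) = 4.46e-6 M.
pH = -log(4.46e-6) = 5.35.

5.35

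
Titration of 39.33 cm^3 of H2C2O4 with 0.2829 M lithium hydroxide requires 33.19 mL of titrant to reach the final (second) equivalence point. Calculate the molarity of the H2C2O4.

0.119 M

n(LiOH) = 0.2829 x 0.03319 = 0.009389 mol.
At the final (second) equivalence point, 2 mol OH^- react per mol H2C2O4, so n(H2C2O4) = 0.009389 / 2 = 0.004695 mol.
[H2C2O4] = 0.004695 / 0.03933 L = 0.119 M.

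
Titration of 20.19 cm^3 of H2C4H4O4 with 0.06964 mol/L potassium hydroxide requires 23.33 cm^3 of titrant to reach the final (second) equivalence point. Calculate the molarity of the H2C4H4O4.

n(KOH) = 0.06964 x 0.02333 = 0.001625 mol.
At the final (second) equivalence point, 2 mol OH^- react per mol H2C4H4O4, so n(H2C4H4O4) = 0.001625 / 2 = 0.0008124 mol.
[H2C4H4O4] = 0.0008124 / 0.02019 L = 0.0402 M.

0.0402 M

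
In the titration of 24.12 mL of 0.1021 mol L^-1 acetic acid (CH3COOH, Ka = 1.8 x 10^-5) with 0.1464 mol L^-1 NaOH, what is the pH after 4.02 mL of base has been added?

4.24

Initial n(CH3COOH) = 0.1021 x 0.02412 = 0.002463 mol.
n(NaOH) added = 0.1464 x 0.004020 = 0.0005885 mol, converting that many moles of CH3COOH to CH3COO-.
Remaining n(CH3COOH) = 0.001874 mol; n(CH3COO-) = 0.0005885 mol.
By Henderson-Hasselbalch, pH = pKa + log([A^-]/[HA]) = 4.74 + log(0.0005885/0.001874) = 4.74 + (-0.50) = 4.24.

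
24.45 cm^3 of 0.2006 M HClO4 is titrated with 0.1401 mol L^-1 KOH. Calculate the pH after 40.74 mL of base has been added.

12.09

n(acid) = 0.2006 x 0.02445 = 0.004905 mol; n(KOH) added = 0.1401 x 0.04074 = 0.005708 mol.
Base is in excess by 0.005708 - 0.004905 = 0.0008030 mol in a total volume of 0.06519 L.
[OH^-] = 0.0008030/0.06519 = 0.01232 M, so pOH = 1.91 and pH = 14.00 - 1.91 = 12.09.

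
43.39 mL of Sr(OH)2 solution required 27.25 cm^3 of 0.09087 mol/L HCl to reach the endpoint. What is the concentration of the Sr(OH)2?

n(HCl) delivered = 0.09087 x 0.02725 = 0.002476 mol.
The reaction is 1 Sr(OH)2 + 2 HCl, so n(Sr(OH)2) = 0.002476 x 1/2 = 0.001238 mol.
[Sr(OH)2] = 0.001238 mol / 0.04339 L = 0.0285 M.

0.0285 M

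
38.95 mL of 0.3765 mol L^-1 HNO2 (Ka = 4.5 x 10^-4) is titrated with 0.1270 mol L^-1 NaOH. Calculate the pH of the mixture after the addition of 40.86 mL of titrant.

3.09

Initial n(HNO2) = 0.3765 x 0.03895 = 0.01466 mol.
n(NaOH) added = 0.1270 x 0.04086 = 0.005189 mol, converting that many moles of HNO2 to NO2-.
Remaining n(HNO2) = 0.009475 mol; n(NO2-) = 0.005189 mol.
By Henderson-Hasselbalch, pH = pKa + log([A^-]/[HA]) = 3.35 + log(0.005189/0.009475) = 3.35 + (-0.26) = 3.09.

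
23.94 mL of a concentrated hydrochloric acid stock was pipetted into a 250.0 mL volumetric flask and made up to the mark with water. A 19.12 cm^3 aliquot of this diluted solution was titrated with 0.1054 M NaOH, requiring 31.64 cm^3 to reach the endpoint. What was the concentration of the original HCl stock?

n(NaOH) = 0.1054 x 0.03164 = 0.003335 mol.
n(HCl) in the aliquot = 0.003335 mol.
[diluted HCl] = 0.003335 / 0.01912 = 0.1744 M.
Dilution factor = 250.0/23.94 = 10.44, so [stock] = 0.1744 x 10.44 = 1.82 M.

1.82 M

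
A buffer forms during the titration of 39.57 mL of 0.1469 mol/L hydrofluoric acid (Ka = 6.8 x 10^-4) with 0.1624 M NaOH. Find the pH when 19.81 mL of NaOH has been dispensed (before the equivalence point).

3.26

Initial n(HF) = 0.1469 x 0.03957 = 0.005813 mol.
n(NaOH) added = 0.1624 x 0.01981 = 0.003217 mol, converting that many moles of HF to F-.
Remaining n(HF) = 0.002596 mol; n(F-) = 0.003217 mol.
By Henderson-Hasselbalch, pH = pKa + log([A^-]/[HA]) = 3.17 + log(0.003217/0.002596) = 3.17 + (+0.09) = 3.26.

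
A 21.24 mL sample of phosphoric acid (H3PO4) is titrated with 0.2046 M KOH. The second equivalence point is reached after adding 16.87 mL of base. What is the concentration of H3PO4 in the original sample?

0.0813 M

n(KOH) = 0.2046 x 0.01687 = 0.003452 mol.
At the second equivalence point, 2 mol OH^- react per mol H3PO4, so n(H3PO4) = 0.003452 / 2 = 0.001726 mol.
[H3PO4] = 0.001726 / 0.02124 L = 0.0813 M.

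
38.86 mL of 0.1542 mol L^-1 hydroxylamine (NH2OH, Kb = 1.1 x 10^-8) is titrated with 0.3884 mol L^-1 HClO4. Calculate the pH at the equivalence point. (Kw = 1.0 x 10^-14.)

3.50

n(NH2OH) = 0.1542 x 0.03886 = 0.005992 mol; V(HClO4) at equivalence = 0.005992/0.3884 = 0.01543 L.
At equivalence the base is fully converted to NH3OH+; total volume = 0.05429 L, so [NH3OH+] = 0.005992/0.05429 = 0.1104 M.
Ka(NH3OH+) = Kw/Kb = 1.0e-14 / 1.1 x 10^-8 = 9.09e-7.
[H^+] = sqrt(Ka x [NH3OH+]) = sqrt(9.09e-7 x 0.1104) = 0.000317 M.
pH = -log(0.000317) = 3.50.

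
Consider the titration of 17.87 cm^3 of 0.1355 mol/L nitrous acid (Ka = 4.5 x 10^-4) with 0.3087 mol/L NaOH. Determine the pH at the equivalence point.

n(HNO2) = 0.1355 x 0.01787 = 0.002421 mol; V(NaOH) at equivalence = 0.002421/0.3087 = 0.007844 L.
At equivalence all the acid is converted to NO2-; total volume = 0.01787 + 0.007844 = 0.02571 L, so [NO2-] = 0.002421/0.02571 = 0.09417 M.
Kb = Kw/Ka = 1.0e-14 / 4.5 x 10^-4 = 2.22e-11.
[OH^-] = sqrt(Kb x [NO2-]) = sqrt(2.22e-11 x 0.09417) = 1.45e-6 M.
pOH = 5.84, so pH = 14.00 - 5.84 = 8.16.

8.16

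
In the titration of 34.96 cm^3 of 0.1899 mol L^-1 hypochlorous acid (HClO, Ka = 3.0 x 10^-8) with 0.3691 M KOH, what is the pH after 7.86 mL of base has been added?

Initial n(HClO) = 0.1899 x 0.03496 = 0.006639 mol.
n(KOH) added = 0.3691 x 0.007860 = 0.002901 mol, converting that many moles of HClO to ClO-.
Remaining n(HClO) = 0.003738 mol; n(ClO-) = 0.002901 mol.
By Henderson-Hasselbalch, pH = pKa + log([A^-]/[HA]) = 7.52 + log(0.002901/0.003738) = 7.52 + (-0.11) = 7.41.

7.41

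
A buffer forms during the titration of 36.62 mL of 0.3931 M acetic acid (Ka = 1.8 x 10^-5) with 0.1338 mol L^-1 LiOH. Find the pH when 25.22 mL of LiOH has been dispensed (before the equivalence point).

Initial n(CH3COOH) = 0.3931 x 0.03662 = 0.01440 mol.
n(LiOH) added = 0.1338 x 0.02522 = 0.003374 mol, converting that many moles of CH3COOH to CH3COO-.
Remaining n(CH3COOH) = 0.01102 mol; n(CH3COO-) = 0.003374 mol.
By Henderson-Hasselbalch, pH = pKa + log([A^-]/[HA]) = 4.74 + log(0.003374/0.01102) = 4.74 + (-0.51) = 4.23.

4.23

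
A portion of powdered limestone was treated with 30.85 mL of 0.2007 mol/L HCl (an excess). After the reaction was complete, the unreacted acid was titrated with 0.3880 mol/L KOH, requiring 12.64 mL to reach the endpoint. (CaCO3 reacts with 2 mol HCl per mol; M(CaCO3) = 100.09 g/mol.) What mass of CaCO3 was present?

Total n(HCl) added = 0.2007 x 0.03085 = 0.006192 mol.
n(KOH) used = 0.3880 x 0.01264 = 0.004904 mol, which equals the excess n(HCl).
So n(HCl) consumed by the sample = 0.006192 - 0.004904 = 0.001287 mol.
n(CaCO3) = 0.001287 / 2 = 0.0006436 mol.
mass = 0.0006436 mol x 100.09 g/mol = 0.0644 g.

0.0644 g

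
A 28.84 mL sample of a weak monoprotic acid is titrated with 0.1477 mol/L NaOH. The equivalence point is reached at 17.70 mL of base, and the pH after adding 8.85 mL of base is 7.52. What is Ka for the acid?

3.0 x 10^-8

8.85 mL is half of the equivalence volume, so this is the half-equivalence point where [HA] = [A^-].
At half-equivalence pH = pKa, so pKa = 7.52.
Ka = 10^(-7.52) = 3.0 x 10^-8.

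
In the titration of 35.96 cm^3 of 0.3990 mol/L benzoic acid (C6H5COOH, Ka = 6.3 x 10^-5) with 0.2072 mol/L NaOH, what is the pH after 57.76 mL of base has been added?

Initial n(C6H5COOH) = 0.3990 x 0.03596 = 0.01435 mol.
n(NaOH) added = 0.2072 x 0.05776 = 0.01197 mol, converting that many moles of C6H5COOH to C6H5COO-.
Remaining n(C6H5COOH) = 0.002380 mol; n(C6H5COO-) = 0.01197 mol.
By Henderson-Hasselbalch, pH = pKa + log([A^-]/[HA]) = 4.20 + log(0.01197/0.002380) = 4.20 + (+0.70) = 4.90.

4.90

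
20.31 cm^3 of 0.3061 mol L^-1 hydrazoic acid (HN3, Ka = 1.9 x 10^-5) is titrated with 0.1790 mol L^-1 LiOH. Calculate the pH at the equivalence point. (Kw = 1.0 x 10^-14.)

n(HN3) = 0.3061 x 0.02031 = 0.006217 mol; V(LiOH) at equivalence = 0.006217/0.1790 = 0.03473 L.
At equivalence all the acid is converted to N3-; total volume = 0.02031 + 0.03473 = 0.05504 L, so [N3-] = 0.006217/0.05504 = 0.1129 M.
Kb = Kw/Ka = 1.0e-14 / 1.9 x 10^-5 = 5.26e-10.
[OH^-] = sqrt(Kb x [N3-]) = sqrt(5.26e-10 x 0.1129) = 7.71e-6 M.
pOH = 5.11, so pH = 14.00 - 5.11 = 8.89.

8.89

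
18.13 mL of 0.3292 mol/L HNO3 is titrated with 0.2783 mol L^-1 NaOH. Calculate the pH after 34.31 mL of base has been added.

12.83

n(acid) = 0.3292 x 0.01813 = 0.005968 mol; n(NaOH) added = 0.2783 x 0.03431 = 0.009548 mol.
Base is in excess by 0.009548 - 0.005968 = 0.003580 mol in a total volume of 0.05244 L.
[OH^-] = 0.003580/0.05244 = 0.06827 M, so pOH = 1.17 and pH = 14.00 - 1.17 = 12.83.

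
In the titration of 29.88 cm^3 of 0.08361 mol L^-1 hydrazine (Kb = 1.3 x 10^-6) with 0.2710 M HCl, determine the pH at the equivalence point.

n(N2H4) = 0.08361 x 0.02988 = 0.002498 mol; V(HCl) at equivalence = 0.002498/0.2710 = 0.009219 L.
At equivalence the base is fully converted to N2H5+; total volume = 0.03910 L, so [N2H5+] = 0.002498/0.03910 = 0.06390 M.
Ka(N2H5+) = Kw/Kb = 1.0e-14 / 1.3 x 10^-6 = 7.69e-9.
[H^+] = sqrt(Ka x [N2H5+]) = sqrt(7.69e-9 x 0.06390) = 2.22e-5 M.
pH = -log(2.22e-5) = 4.65.

4.65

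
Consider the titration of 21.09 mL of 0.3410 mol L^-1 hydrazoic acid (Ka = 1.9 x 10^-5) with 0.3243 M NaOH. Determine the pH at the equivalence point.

n(HN3) = 0.3410 x 0.02109 = 0.007192 mol; V(NaOH) at equivalence = 0.007192/0.3243 = 0.02218 L.
At equivalence all the acid is converted to N3-; total volume = 0.02109 + 0.02218 = 0.04327 L, so [N3-] = 0.007192/0.04327 = 0.1662 M.
Kb = Kw/Ka = 1.0e-14 / 1.9 x 10^-5 = 5.26e-10.
[OH^-] = sqrt(Kb x [N3-]) = sqrt(5.26e-10 x 0.1662) = 9.35e-6 M.
pOH = 5.03, so pH = 14.00 - 5.03 = 8.97.

8.97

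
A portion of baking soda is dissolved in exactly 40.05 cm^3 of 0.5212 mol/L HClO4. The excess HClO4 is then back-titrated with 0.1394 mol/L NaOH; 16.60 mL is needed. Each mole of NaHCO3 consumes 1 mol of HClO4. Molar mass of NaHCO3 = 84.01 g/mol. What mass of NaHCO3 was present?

Total n(HClO4) added = 0.5212 x 0.04005 = 0.02087 mol.
n(NaOH) used = 0.1394 x 0.01660 = 0.002314 mol, which equals the excess n(HClO4).
So n(HClO4) consumed by the sample = 0.02087 - 0.002314 = 0.01856 mol.
n(NaHCO3) = 0.01856 / 1 = 0.01856 mol.
mass = 0.01856 mol x 84.01 g/mol = 1.56 g.

1.56 g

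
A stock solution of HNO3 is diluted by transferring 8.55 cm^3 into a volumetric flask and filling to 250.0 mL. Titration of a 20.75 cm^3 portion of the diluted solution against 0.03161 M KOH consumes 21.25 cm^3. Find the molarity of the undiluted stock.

0.947 M

n(KOH) = 0.03161 x 0.02125 = 0.0006717 mol.
n(HNO3) in the aliquot = 0.0006717 mol.
[diluted HNO3] = 0.0006717 / 0.02075 = 0.03237 M.
Dilution factor = 250.0/8.550 = 29.24, so [stock] = 0.03237 x 29.24 = 0.947 M.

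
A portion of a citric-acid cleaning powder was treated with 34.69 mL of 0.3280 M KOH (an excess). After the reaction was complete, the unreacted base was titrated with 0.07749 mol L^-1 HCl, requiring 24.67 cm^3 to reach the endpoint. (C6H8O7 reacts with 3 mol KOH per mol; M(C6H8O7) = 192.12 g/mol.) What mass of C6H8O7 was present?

0.606 g

Total n(KOH) added = 0.3280 x 0.03469 = 0.01138 mol.
n(HCl) used = 0.07749 x 0.02467 = 0.001912 mol, which equals the excess n(KOH).
So n(KOH) consumed by the sample = 0.01138 - 0.001912 = 0.009467 mol.
n(C6H8O7) = 0.009467 / 3 = 0.003156 mol.
mass = 0.003156 mol x 192.12 g/mol = 0.606 g.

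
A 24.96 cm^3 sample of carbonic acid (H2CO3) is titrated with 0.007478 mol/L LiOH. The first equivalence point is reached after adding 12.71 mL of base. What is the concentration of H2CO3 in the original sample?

n(LiOH) = 0.007478 x 0.01271 = 9.505e-5 mol.
At the first equivalence point, 1 mol OH^- react per mol H2CO3, so n(H2CO3) = 9.505e-5 / 1 = 9.505e-5 mol.
[H2CO3] = 9.505e-5 / 0.02496 L = 0.00381 M.

0.00381 M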